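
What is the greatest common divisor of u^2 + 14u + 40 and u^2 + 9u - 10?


Factor each:
  u^2 + 14u + 40 = (u + 10)(u + 4)
  u^2 + 9u - 10 = (u + 10)(u - 1)
Common monic factor: u + 10


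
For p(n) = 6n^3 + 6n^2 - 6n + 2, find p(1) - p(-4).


p(1) = 8
p(-4) = -262
p(1) - p(-4) = 8 + 262 = 270


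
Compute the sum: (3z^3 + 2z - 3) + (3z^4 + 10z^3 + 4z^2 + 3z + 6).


Align terms by degree and add:
  3z^3 + 2z - 3
+ 3z^4 + 10z^3 + 4z^2 + 3z + 6
= 3z^4 + 13z^3 + 4z^2 + 5z + 3


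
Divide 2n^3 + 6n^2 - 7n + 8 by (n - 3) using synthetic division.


Synthetic division with c = 3. Coefficients: 2, 6, -7, 8
Bring down 2.
  2 * 3 = 6; 6 + 6 = 12
  12 * 3 = 36; 36 - 7 = 29
  29 * 3 = 87; 87 + 8 = 95
Quotient: 2n^2 + 12n + 29, Remainder: 95


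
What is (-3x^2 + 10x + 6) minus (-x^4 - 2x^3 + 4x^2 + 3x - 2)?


Distribute the minus sign:
  (-3x^2 + 10x + 6)
- (-x^4 - 2x^3 + 4x^2 + 3x - 2)
Negate second polynomial: x^4 + 2x^3 - 4x^2 - 3x + 2
Add: x^4 + 2x^3 - 7x^2 + 7x + 8


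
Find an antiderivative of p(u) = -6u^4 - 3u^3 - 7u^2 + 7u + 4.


Reverse power rule on each term:
  ∫ -6u^4 du = -(6/5)u^5
  ∫ -3u^3 du = -(3/4)u^4
  ∫ -7u^2 du = -(7/3)u^3
  ∫ 7u du = (7/2)u^2
  ∫ 4 du = 4u
F(u) = -(6/5)u^5 - (3/4)u^4 - (7/3)u^3 + (7/2)u^2 + 4u + C


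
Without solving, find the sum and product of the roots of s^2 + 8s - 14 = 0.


For as^2+bs+c=0: sum = -b/a, product = c/a.
a=1, b=8, c=-14
Sum = -(8)/1 = -8
Product = (-14)/1 = -14


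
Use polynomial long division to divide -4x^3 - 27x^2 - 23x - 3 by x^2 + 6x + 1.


(-4x^3 - 27x^2 - 23x - 3) / (x^2 + 6x + 1)
Step 1: -4x * (x^2 + 6x + 1) = -4x^3 - 24x^2 - 4x; subtract.
Step 2: -3 * (x^2 + 6x + 1) = -3x^2 - 18x - 3; subtract.
Quotient: -4x - 3, Remainder: -x


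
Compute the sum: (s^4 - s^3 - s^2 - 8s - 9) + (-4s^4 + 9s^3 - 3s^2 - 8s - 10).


Align terms by degree and add:
  s^4 - s^3 - s^2 - 8s - 9
  -4s^4 + 9s^3 - 3s^2 - 8s - 10
= -3s^4 + 8s^3 - 4s^2 - 16s - 19


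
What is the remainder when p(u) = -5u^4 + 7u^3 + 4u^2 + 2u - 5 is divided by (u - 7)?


By the Remainder Theorem, the remainder equals p(7):
  -5*(7)^4 = -12005
  7*(7)^3 = 2401
  4*(7)^2 = 196
  2*(7)^1 = 14
  constant: -5
Sum: -12005 + 2401 + 196 + 14 - 5 = -9399


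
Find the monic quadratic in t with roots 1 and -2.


p(t) = (t - 1)(t + 2)
Expand: t^2 + t - 2


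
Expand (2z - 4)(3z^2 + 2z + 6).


Distribute each term of the first polynomial:
  (2z)(3z^2 + 2z + 6) = 6z^3 + 4z^2 + 12z
  (-4)(3z^2 + 2z + 6) = -12z^2 - 8z - 24
Sum: 6z^3 - 8z^2 + 4z - 24


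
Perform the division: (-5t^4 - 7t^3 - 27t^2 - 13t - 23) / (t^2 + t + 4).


(-5t^4 - 7t^3 - 27t^2 - 13t - 23) / (t^2 + t + 4)
Step 1: -5t^2 * (t^2 + t + 4) = -5t^4 - 5t^3 - 20t^2; subtract.
Step 2: -2t * (t^2 + t + 4) = -2t^3 - 2t^2 - 8t; subtract.
Step 3: -5 * (t^2 + t + 4) = -5t^2 - 5t - 20; subtract.
Quotient: -5t^2 - 2t - 5, Remainder: -3


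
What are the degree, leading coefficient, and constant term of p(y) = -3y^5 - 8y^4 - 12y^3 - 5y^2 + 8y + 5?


Highest power of y is 5, with coefficient -3. Constant term is 5.
Degree = 5, leading coefficient = -3, constant term = 5


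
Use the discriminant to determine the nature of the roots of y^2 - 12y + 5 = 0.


D = b^2 - 4ac = (-12)^2 - 4(1)(5) = 144 - 20 = 124
Since D > 0: two distinct irrational roots


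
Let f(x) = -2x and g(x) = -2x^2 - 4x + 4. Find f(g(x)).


Substitute g(x) into f:
f(g(x)) = -2*(-2x^2 - 4x + 4)
Expand and combine: 4x^2 + 8x - 8


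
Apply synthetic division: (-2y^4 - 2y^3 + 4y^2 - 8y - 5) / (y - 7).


Synthetic division with c = 7. Coefficients: -2, -2, 4, -8, -5
Bring down -2.
  -2 * 7 = -14; -14 - 2 = -16
  -16 * 7 = -112; -112 + 4 = -108
  -108 * 7 = -756; -756 - 8 = -764
  -764 * 7 = -5348; -5348 - 5 = -5353
Quotient: -2y^3 - 16y^2 - 108y - 764, Remainder: -5353


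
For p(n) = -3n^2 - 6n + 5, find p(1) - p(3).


p(1) = -4
p(3) = -40
p(1) - p(3) = -4 + 40 = 36


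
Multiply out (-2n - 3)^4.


Expand (-2n - 3)^4 by repeated multiplication:
  (-2n - 3)^2 = 4n^2 + 12n + 9
  (-2n - 3)^3 = -8n^3 - 36n^2 - 54n - 27
= 16n^4 + 96n^3 + 216n^2 + 216n + 81


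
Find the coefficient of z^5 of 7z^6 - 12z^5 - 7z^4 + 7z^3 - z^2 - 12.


Read off the coefficient of z^5: -12


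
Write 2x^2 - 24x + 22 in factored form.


Roots satisfy r1 + r2 = -b/a = 12 and r1*r2 = c/a = 11.
So r1 = 11, r2 = 1.
2x^2 - 24x + 22 = 2(x - r1)(x - r2) = 2(x - 11)(x - 1)


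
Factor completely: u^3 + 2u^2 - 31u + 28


Try integer roots (divisors of 28). u=1: p(1)=0.
Divide out (u - 1): quotient is u^2 + 3u - 28.
Factor the quadratic: (u - 4)(u + 7)
Result: (u - 1)(u - 4)(u + 7)


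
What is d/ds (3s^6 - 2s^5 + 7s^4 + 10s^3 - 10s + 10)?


Apply the power rule term by term:
  d/ds(3s^6) = 18s^5
  d/ds(-2s^5) = -10s^4
  d/ds(7s^4) = 28s^3
  d/ds(10s^3) = 30s^2
  d/ds(-10s) = -10
  d/ds(10) = 0
p'(s) = 18s^5 - 10s^4 + 28s^3 + 30s^2 - 10


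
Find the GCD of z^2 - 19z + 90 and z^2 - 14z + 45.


Factor each:
  z^2 - 19z + 90 = (z - 9)(z - 10)
  z^2 - 14z + 45 = (z - 9)(z - 5)
Common monic factor: z - 9


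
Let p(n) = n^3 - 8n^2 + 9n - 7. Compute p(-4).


Using direct substitution:
  1 * (-4)^3 = -64
  -8 * (-4)^2 = -128
  9 * (-4)^1 = -36
  constant: -7
Sum = -64 - 128 - 36 - 7 = -235


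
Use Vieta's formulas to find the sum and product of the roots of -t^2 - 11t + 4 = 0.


For at^2+bt+c=0: sum = -b/a, product = c/a.
a=-1, b=-11, c=4
Sum = -(-11)/-1 = -11
Product = (4)/-1 = -4


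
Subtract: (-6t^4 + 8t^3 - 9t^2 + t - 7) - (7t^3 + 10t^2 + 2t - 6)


Distribute the minus sign:
  (-6t^4 + 8t^3 - 9t^2 + t - 7)
- (7t^3 + 10t^2 + 2t - 6)
Negate second polynomial: -7t^3 - 10t^2 - 2t + 6
Add: -6t^4 + t^3 - 19t^2 - t - 1


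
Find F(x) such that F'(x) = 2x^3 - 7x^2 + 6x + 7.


Reverse power rule on each term:
  ∫ 2x^3 dx = (1/2)x^4
  ∫ -7x^2 dx = -(7/3)x^3
  ∫ 6x dx = 3x^2
  ∫ 7 dx = 7x
F(x) = (1/2)x^4 - (7/3)x^3 + 3x^2 + 7x + C


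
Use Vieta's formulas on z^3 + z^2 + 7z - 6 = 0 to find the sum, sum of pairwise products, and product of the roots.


Monic cubic z^3+bz^2+cz+d=0: sum=-b, pairwise sum=c, product=-d.
b=1, c=7, d=-6
r1+r2+r3 = -1
r1r2+r1r3+r2r3 = 7
r1r2r3 = 6


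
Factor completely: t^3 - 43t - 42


Try integer roots (divisors of -42). t=-6: p(-6)=0.
Divide out (t + 6): quotient is t^2 - 6t - 7.
Factor the quadratic: (t - 7)(t + 1)
Result: (t + 6)(t - 7)(t + 1)


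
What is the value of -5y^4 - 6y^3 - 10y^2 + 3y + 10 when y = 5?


Using direct substitution:
  -5 * (5)^4 = -3125
  -6 * (5)^3 = -750
  -10 * (5)^2 = -250
  3 * (5)^1 = 15
  constant: 10
Sum = -3125 - 750 - 250 + 15 + 10 = -4100


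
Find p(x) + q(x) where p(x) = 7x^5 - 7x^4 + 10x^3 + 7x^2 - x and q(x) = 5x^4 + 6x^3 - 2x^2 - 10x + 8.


Align terms by degree and add:
  7x^5 - 7x^4 + 10x^3 + 7x^2 - x
+ 5x^4 + 6x^3 - 2x^2 - 10x + 8
= 7x^5 - 2x^4 + 16x^3 + 5x^2 - 11x + 8


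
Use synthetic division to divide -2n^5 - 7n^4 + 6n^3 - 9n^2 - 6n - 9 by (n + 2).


Synthetic division with c = -2. Coefficients: -2, -7, 6, -9, -6, -9
Bring down -2.
  -2 * -2 = 4; 4 - 7 = -3
  -3 * -2 = 6; 6 + 6 = 12
  12 * -2 = -24; -24 - 9 = -33
  -33 * -2 = 66; 66 - 6 = 60
  60 * -2 = -120; -120 - 9 = -129
Quotient: -2n^4 - 3n^3 + 12n^2 - 33n + 60, Remainder: -129


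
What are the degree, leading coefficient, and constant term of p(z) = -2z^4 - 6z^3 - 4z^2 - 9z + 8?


Highest power of z is 4, with coefficient -2. Constant term is 8.
Degree = 4, leading coefficient = -2, constant term = 8


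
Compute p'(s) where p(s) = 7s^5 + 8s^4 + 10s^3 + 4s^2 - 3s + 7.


Apply the power rule term by term:
  d/ds(7s^5) = 35s^4
  d/ds(8s^4) = 32s^3
  d/ds(10s^3) = 30s^2
  d/ds(4s^2) = 8s
  d/ds(-3s) = -3
  d/ds(7) = 0
p'(s) = 35s^4 + 32s^3 + 30s^2 + 8s - 3


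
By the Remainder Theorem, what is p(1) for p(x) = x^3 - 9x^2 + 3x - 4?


By the Remainder Theorem, the remainder equals p(1):
  1*(1)^3 = 1
  -9*(1)^2 = -9
  3*(1)^1 = 3
  constant: -4
Sum: 1 - 9 + 3 - 4 = -9


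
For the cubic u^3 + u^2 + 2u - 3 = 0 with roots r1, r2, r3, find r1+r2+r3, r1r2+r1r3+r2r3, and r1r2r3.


Monic cubic u^3+bu^2+cu+d=0: sum=-b, pairwise sum=c, product=-d.
b=1, c=2, d=-3
r1+r2+r3 = -1
r1r2+r1r3+r2r3 = 2
r1r2r3 = 3


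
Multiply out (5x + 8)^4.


Expand (5x + 8)^4 by repeated multiplication:
  (5x + 8)^2 = 25x^2 + 80x + 64
  (5x + 8)^3 = 125x^3 + 600x^2 + 960x + 512
= 625x^4 + 4000x^3 + 9600x^2 + 10240x + 4096


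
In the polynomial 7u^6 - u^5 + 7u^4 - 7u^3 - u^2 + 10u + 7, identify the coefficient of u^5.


Read off the coefficient of u^5: -1


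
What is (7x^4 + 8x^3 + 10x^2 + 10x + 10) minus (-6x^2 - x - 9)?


Distribute the minus sign:
  (7x^4 + 8x^3 + 10x^2 + 10x + 10)
- (-6x^2 - x - 9)
Negate second polynomial: 6x^2 + x + 9
Add: 7x^4 + 8x^3 + 16x^2 + 11x + 19


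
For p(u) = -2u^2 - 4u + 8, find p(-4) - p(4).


p(-4) = -8
p(4) = -40
p(-4) - p(4) = -8 + 40 = 32


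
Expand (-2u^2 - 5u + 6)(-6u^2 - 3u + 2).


Distribute each term of the first polynomial:
  (-2u^2)(-6u^2 - 3u + 2) = 12u^4 + 6u^3 - 4u^2
  (-5u)(-6u^2 - 3u + 2) = 30u^3 + 15u^2 - 10u
  (6)(-6u^2 - 3u + 2) = -36u^2 - 18u + 12
Sum: 12u^4 + 36u^3 - 25u^2 - 28u + 12


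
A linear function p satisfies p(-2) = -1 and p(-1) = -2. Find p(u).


p(u) = mu + b. Using p(-2)=-1, p(-1)=-2:
m = (-1 + 2)/(-2 + 1) = 1/-1 = -1
b = -1 - m*(-2) = -1 - 2 = -3
p(u) = -u - 3


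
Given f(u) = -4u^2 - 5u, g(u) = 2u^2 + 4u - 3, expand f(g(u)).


Substitute g(u) into f:
f(g(u)) = -4*(2u^2 + 4u - 3)^2 + (-5)*(2u^2 + 4u - 3)
(2u^2 + 4u - 3)^2 = 4u^4 + 16u^3 + 4u^2 - 24u + 9
Expand and combine: -16u^4 - 64u^3 - 26u^2 + 76u - 21


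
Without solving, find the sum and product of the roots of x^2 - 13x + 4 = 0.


For ax^2+bx+c=0: sum = -b/a, product = c/a.
a=1, b=-13, c=4
Sum = -(-13)/1 = 13
Product = (4)/1 = 4


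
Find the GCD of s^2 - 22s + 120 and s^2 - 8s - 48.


Factor each:
  s^2 - 22s + 120 = (s - 12)(s - 10)
  s^2 - 8s - 48 = (s - 12)(s + 4)
Common monic factor: s - 12


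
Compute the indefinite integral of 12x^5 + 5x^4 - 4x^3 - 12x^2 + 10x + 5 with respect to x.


Reverse power rule on each term:
  ∫ 12x^5 dx = 2x^6
  ∫ 5x^4 dx = x^5
  ∫ -4x^3 dx = -x^4
  ∫ -12x^2 dx = -4x^3
  ∫ 10x dx = 5x^2
  ∫ 5 dx = 5x
F(x) = 2x^6 + x^5 - x^4 - 4x^3 + 5x^2 + 5x + C


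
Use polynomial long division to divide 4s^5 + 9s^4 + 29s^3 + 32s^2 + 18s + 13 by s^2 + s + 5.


(4s^5 + 9s^4 + 29s^3 + 32s^2 + 18s + 13) / (s^2 + s + 5)
Step 1: 4s^3 * (s^2 + s + 5) = 4s^5 + 4s^4 + 20s^3; subtract.
Step 2: 5s^2 * (s^2 + s + 5) = 5s^4 + 5s^3 + 25s^2; subtract.
Step 3: 4s * (s^2 + s + 5) = 4s^3 + 4s^2 + 20s; subtract.
Step 4: 3 * (s^2 + s + 5) = 3s^2 + 3s + 15; subtract.
Quotient: 4s^3 + 5s^2 + 4s + 3, Remainder: -5s - 2


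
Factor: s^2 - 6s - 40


Roots satisfy r1 + r2 = -b/a = 6 and r1*r2 = c/a = -40.
So r1 = 10, r2 = -4.
s^2 - 6s - 40 = (s - r1)(s - r2) = (s - 10)(s + 4)


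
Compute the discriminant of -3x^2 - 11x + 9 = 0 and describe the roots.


D = b^2 - 4ac = (-11)^2 - 4(-3)(9) = 121 + 108 = 229
Since D > 0: two distinct irrational roots


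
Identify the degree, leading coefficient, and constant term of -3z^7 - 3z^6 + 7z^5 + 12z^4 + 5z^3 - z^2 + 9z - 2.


Highest power of z is 7, with coefficient -3. Constant term is -2.
Degree = 7, leading coefficient = -3, constant term = -2


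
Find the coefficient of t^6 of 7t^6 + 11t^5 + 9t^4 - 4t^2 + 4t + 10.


Read off the coefficient of t^6: 7


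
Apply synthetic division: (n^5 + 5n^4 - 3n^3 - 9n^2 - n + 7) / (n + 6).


Synthetic division with c = -6. Coefficients: 1, 5, -3, -9, -1, 7
Bring down 1.
  1 * -6 = -6; -6 + 5 = -1
  -1 * -6 = 6; 6 - 3 = 3
  3 * -6 = -18; -18 - 9 = -27
  -27 * -6 = 162; 162 - 1 = 161
  161 * -6 = -966; -966 + 7 = -959
Quotient: n^4 - n^3 + 3n^2 - 27n + 161, Remainder: -959


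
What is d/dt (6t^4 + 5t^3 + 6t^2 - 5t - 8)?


Apply the power rule term by term:
  d/dt(6t^4) = 24t^3
  d/dt(5t^3) = 15t^2
  d/dt(6t^2) = 12t
  d/dt(-5t) = -5
  d/dt(-8) = 0
p'(t) = 24t^3 + 15t^2 + 12t - 5


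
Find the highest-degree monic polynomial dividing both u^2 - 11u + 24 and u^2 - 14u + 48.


Factor each:
  u^2 - 11u + 24 = (u - 8)(u - 3)
  u^2 - 14u + 48 = (u - 8)(u - 6)
Common monic factor: u - 8


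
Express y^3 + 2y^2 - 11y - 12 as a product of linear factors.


Try integer roots (divisors of -12). y=3: p(3)=0.
Divide out (y - 3): quotient is y^2 + 5y + 4.
Factor the quadratic: (y + 4)(y + 1)
Result: (y - 3)(y + 4)(y + 1)


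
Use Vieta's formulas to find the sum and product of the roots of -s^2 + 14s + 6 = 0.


For as^2+bs+c=0: sum = -b/a, product = c/a.
a=-1, b=14, c=6
Sum = -(14)/-1 = 14
Product = (6)/-1 = -6


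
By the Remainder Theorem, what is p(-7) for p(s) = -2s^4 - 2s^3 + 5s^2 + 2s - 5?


By the Remainder Theorem, the remainder equals p(-7):
  -2*(-7)^4 = -4802
  -2*(-7)^3 = 686
  5*(-7)^2 = 245
  2*(-7)^1 = -14
  constant: -5
Sum: -4802 + 686 + 245 - 14 - 5 = -3890


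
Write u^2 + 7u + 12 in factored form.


Roots satisfy r1 + r2 = -b/a = -7 and r1*r2 = c/a = 12.
So r1 = -4, r2 = -3.
u^2 + 7u + 12 = (u - r1)(u - r2) = (u + 4)(u + 3)


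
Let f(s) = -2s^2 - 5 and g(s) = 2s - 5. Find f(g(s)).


Substitute g(s) into f:
f(g(s)) = -2*(2s - 5)^2 + (-5)
(2s - 5)^2 = 4s^2 - 20s + 25
Expand and combine: -8s^2 + 40s - 55


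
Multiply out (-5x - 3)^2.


Expand (-5x - 3)^2 by repeated multiplication:
= 25x^2 + 30x + 9


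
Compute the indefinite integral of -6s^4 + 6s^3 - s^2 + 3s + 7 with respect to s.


Reverse power rule on each term:
  ∫ -6s^4 ds = -(6/5)s^5
  ∫ 6s^3 ds = (3/2)s^4
  ∫ -s^2 ds = -(1/3)s^3
  ∫ 3s ds = (3/2)s^2
  ∫ 7 ds = 7s
F(s) = -(6/5)s^5 + (3/2)s^4 - (1/3)s^3 + (3/2)s^2 + 7s + C


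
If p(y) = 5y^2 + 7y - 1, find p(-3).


Using direct substitution:
  5 * (-3)^2 = 45
  7 * (-3)^1 = -21
  constant: -1
Sum = 45 - 21 - 1 = 23


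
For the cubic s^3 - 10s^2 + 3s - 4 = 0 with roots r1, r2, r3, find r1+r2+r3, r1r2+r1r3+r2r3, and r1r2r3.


Monic cubic s^3+bs^2+cs+d=0: sum=-b, pairwise sum=c, product=-d.
b=-10, c=3, d=-4
r1+r2+r3 = 10
r1r2+r1r3+r2r3 = 3
r1r2r3 = 4


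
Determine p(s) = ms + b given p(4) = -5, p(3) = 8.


p(s) = ms + b. Using p(4)=-5, p(3)=8:
m = (-5 - 8)/(4 - 3) = -13/1 = -13
b = -5 - m*(4) = -5 + 52 = 47
p(s) = -13s + 47


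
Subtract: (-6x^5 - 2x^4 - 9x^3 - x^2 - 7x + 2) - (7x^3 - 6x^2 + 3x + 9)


Distribute the minus sign:
  (-6x^5 - 2x^4 - 9x^3 - x^2 - 7x + 2)
- (7x^3 - 6x^2 + 3x + 9)
Negate second polynomial: -7x^3 + 6x^2 - 3x - 9
Add: -6x^5 - 2x^4 - 16x^3 + 5x^2 - 10x - 7


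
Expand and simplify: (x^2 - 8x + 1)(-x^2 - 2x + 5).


Distribute each term of the first polynomial:
  (x^2)(-x^2 - 2x + 5) = -x^4 - 2x^3 + 5x^2
  (-8x)(-x^2 - 2x + 5) = 8x^3 + 16x^2 - 40x
  (1)(-x^2 - 2x + 5) = -x^2 - 2x + 5
Sum: -x^4 + 6x^3 + 20x^2 - 42x + 5


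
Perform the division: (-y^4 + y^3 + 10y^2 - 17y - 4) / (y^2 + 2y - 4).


(-y^4 + y^3 + 10y^2 - 17y - 4) / (y^2 + 2y - 4)
Step 1: -y^2 * (y^2 + 2y - 4) = -y^4 - 2y^3 + 4y^2; subtract.
Step 2: 3y * (y^2 + 2y - 4) = 3y^3 + 6y^2 - 12y; subtract.
Step 3: 0 * (y^2 + 2y - 4) = 0; subtract.
Quotient: -y^2 + 3y, Remainder: -5y - 4


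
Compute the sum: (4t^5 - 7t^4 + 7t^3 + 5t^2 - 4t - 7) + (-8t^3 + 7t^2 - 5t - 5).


Align terms by degree and add:
  4t^5 - 7t^4 + 7t^3 + 5t^2 - 4t - 7
  -8t^3 + 7t^2 - 5t - 5
= 4t^5 - 7t^4 - t^3 + 12t^2 - 9t - 12


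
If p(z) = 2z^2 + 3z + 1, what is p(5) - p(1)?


p(5) = 66
p(1) = 6
p(5) - p(1) = 66 - 6 = 60


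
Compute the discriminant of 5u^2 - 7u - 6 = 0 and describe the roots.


D = b^2 - 4ac = (-7)^2 - 4(5)(-6) = 49 + 120 = 169
Since D > 0: two distinct rational roots


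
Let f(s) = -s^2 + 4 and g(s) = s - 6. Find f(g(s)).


Substitute g(s) into f:
f(g(s)) = -1*(s - 6)^2 + 4
(s - 6)^2 = s^2 - 12s + 36
Expand and combine: -s^2 + 12s - 32


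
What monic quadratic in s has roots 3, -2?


p(s) = (s - 3)(s + 2)
Expand: s^2 - s - 6


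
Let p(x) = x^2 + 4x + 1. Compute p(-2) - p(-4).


p(-2) = -3
p(-4) = 1
p(-2) - p(-4) = -3 - 1 = -4


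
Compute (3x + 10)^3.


Expand (3x + 10)^3 by repeated multiplication:
  (3x + 10)^2 = 9x^2 + 60x + 100
= 27x^3 + 270x^2 + 900x + 1000


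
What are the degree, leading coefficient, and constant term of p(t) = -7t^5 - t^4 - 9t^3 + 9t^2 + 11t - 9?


Highest power of t is 5, with coefficient -7. Constant term is -9.
Degree = 5, leading coefficient = -7, constant term = -9


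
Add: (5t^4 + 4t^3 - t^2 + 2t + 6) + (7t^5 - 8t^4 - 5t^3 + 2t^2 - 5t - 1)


Align terms by degree and add:
  5t^4 + 4t^3 - t^2 + 2t + 6
+ 7t^5 - 8t^4 - 5t^3 + 2t^2 - 5t - 1
= 7t^5 - 3t^4 - t^3 + t^2 - 3t + 5


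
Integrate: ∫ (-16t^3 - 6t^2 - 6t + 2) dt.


Reverse power rule on each term:
  ∫ -16t^3 dt = -4t^4
  ∫ -6t^2 dt = -2t^3
  ∫ -6t dt = -3t^2
  ∫ 2 dt = 2t
F(t) = -4t^4 - 2t^3 - 3t^2 + 2t + C


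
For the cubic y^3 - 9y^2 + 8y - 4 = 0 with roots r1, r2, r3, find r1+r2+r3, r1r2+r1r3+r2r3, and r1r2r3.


Monic cubic y^3+by^2+cy+d=0: sum=-b, pairwise sum=c, product=-d.
b=-9, c=8, d=-4
r1+r2+r3 = 9
r1r2+r1r3+r2r3 = 8
r1r2r3 = 4


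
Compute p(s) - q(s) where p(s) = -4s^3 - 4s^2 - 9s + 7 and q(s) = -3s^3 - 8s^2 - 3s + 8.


Distribute the minus sign:
  (-4s^3 - 4s^2 - 9s + 7)
- (-3s^3 - 8s^2 - 3s + 8)
Negate second polynomial: 3s^3 + 8s^2 + 3s - 8
Add: -s^3 + 4s^2 - 6s - 1


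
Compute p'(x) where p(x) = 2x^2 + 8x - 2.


Apply the power rule term by term:
  d/dx(2x^2) = 4x
  d/dx(8x) = 8
  d/dx(-2) = 0
p'(x) = 4x + 8


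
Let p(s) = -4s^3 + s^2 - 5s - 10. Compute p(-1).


Using direct substitution:
  -4 * (-1)^3 = 4
  1 * (-1)^2 = 1
  -5 * (-1)^1 = 5
  constant: -10
Sum = 4 + 1 + 5 - 10 = 0


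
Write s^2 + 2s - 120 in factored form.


Roots satisfy r1 + r2 = -b/a = -2 and r1*r2 = c/a = -120.
So r1 = 10, r2 = -12.
s^2 + 2s - 120 = (s - r1)(s - r2) = (s - 10)(s + 12)


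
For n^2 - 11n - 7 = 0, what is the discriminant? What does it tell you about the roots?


D = b^2 - 4ac = (-11)^2 - 4(1)(-7) = 121 + 28 = 149
Since D > 0: two distinct irrational roots


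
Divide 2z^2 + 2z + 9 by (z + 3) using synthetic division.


Synthetic division with c = -3. Coefficients: 2, 2, 9
Bring down 2.
  2 * -3 = -6; -6 + 2 = -4
  -4 * -3 = 12; 12 + 9 = 21
Quotient: 2z - 4, Remainder: 21


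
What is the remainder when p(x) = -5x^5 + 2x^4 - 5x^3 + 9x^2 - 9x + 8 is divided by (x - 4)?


By the Remainder Theorem, the remainder equals p(4):
  -5*(4)^5 = -5120
  2*(4)^4 = 512
  -5*(4)^3 = -320
  9*(4)^2 = 144
  -9*(4)^1 = -36
  constant: 8
Sum: -5120 + 512 - 320 + 144 - 36 + 8 = -4812


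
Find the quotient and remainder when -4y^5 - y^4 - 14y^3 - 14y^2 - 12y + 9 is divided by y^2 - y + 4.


(-4y^5 - y^4 - 14y^3 - 14y^2 - 12y + 9) / (y^2 - y + 4)
Step 1: -4y^3 * (y^2 - y + 4) = -4y^5 + 4y^4 - 16y^3; subtract.
Step 2: -5y^2 * (y^2 - y + 4) = -5y^4 + 5y^3 - 20y^2; subtract.
Step 3: -3y * (y^2 - y + 4) = -3y^3 + 3y^2 - 12y; subtract.
Step 4: 3 * (y^2 - y + 4) = 3y^2 - 3y + 12; subtract.
Quotient: -4y^3 - 5y^2 - 3y + 3, Remainder: 3y - 3


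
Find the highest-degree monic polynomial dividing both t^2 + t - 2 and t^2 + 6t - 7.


Factor each:
  t^2 + t - 2 = (t - 1)(t + 2)
  t^2 + 6t - 7 = (t - 1)(t + 7)
Common monic factor: t - 1


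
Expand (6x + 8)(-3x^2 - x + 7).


Distribute each term of the first polynomial:
  (6x)(-3x^2 - x + 7) = -18x^3 - 6x^2 + 42x
  (8)(-3x^2 - x + 7) = -24x^2 - 8x + 56
Sum: -18x^3 - 30x^2 + 34x + 56


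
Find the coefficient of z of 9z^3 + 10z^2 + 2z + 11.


Read off the coefficient of z: 2


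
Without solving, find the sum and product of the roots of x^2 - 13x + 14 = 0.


For ax^2+bx+c=0: sum = -b/a, product = c/a.
a=1, b=-13, c=14
Sum = -(-13)/1 = 13
Product = (14)/1 = 14


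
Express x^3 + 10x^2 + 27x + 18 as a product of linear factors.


Try integer roots (divisors of 18). x=-1: p(-1)=0.
Divide out (x + 1): quotient is x^2 + 9x + 18.
Factor the quadratic: (x + 3)(x + 6)
Result: (x + 1)(x + 3)(x + 6)


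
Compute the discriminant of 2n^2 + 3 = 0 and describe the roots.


D = b^2 - 4ac = (0)^2 - 4(2)(3) = 0 - 24 = -24
Since D < 0: two complex conjugate roots (no real roots)


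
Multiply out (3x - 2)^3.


Expand (3x - 2)^3 by repeated multiplication:
  (3x - 2)^2 = 9x^2 - 12x + 4
= 27x^3 - 54x^2 + 36x - 8


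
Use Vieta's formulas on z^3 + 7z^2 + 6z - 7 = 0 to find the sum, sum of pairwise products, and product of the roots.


Monic cubic z^3+bz^2+cz+d=0: sum=-b, pairwise sum=c, product=-d.
b=7, c=6, d=-7
r1+r2+r3 = -7
r1r2+r1r3+r2r3 = 6
r1r2r3 = 7


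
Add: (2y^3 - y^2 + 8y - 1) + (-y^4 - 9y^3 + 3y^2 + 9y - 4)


Align terms by degree and add:
  2y^3 - y^2 + 8y - 1
  -y^4 - 9y^3 + 3y^2 + 9y - 4
= -y^4 - 7y^3 + 2y^2 + 17y - 5


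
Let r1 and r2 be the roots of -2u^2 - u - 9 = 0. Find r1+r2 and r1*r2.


For au^2+bu+c=0: sum = -b/a, product = c/a.
a=-2, b=-1, c=-9
Sum = -(-1)/-2 = -1/2
Product = (-9)/-2 = 9/2


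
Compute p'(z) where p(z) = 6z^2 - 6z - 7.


Apply the power rule term by term:
  d/dz(6z^2) = 12z
  d/dz(-6z) = -6
  d/dz(-7) = 0
p'(z) = 12z - 6


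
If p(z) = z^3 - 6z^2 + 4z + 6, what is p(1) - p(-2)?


p(1) = 5
p(-2) = -34
p(1) - p(-2) = 5 + 34 = 39


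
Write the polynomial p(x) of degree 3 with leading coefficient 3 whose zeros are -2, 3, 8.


p(x) = 3(x + 2)(x - 3)(x - 8)
Expand: 3x^3 - 27x^2 + 6x + 144


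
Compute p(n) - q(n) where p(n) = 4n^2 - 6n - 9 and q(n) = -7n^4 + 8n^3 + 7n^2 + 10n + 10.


Distribute the minus sign:
  (4n^2 - 6n - 9)
- (-7n^4 + 8n^3 + 7n^2 + 10n + 10)
Negate second polynomial: 7n^4 - 8n^3 - 7n^2 - 10n - 10
Add: 7n^4 - 8n^3 - 3n^2 - 16n - 19


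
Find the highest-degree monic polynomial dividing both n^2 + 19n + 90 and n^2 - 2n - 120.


Factor each:
  n^2 + 19n + 90 = (n + 10)(n + 9)
  n^2 - 2n - 120 = (n + 10)(n - 12)
Common monic factor: n + 10


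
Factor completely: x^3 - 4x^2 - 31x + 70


Try integer roots (divisors of 70). x=2: p(2)=0.
Divide out (x - 2): quotient is x^2 - 2x - 35.
Factor the quadratic: (x + 5)(x - 7)
Result: (x - 2)(x + 5)(x - 7)


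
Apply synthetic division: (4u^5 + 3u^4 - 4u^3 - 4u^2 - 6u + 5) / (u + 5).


Synthetic division with c = -5. Coefficients: 4, 3, -4, -4, -6, 5
Bring down 4.
  4 * -5 = -20; -20 + 3 = -17
  -17 * -5 = 85; 85 - 4 = 81
  81 * -5 = -405; -405 - 4 = -409
  -409 * -5 = 2045; 2045 - 6 = 2039
  2039 * -5 = -10195; -10195 + 5 = -10190
Quotient: 4u^4 - 17u^3 + 81u^2 - 409u + 2039, Remainder: -10190


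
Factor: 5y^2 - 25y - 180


Roots satisfy r1 + r2 = -b/a = 5 and r1*r2 = c/a = -36.
So r1 = -4, r2 = 9.
5y^2 - 25y - 180 = 5(y - r1)(y - r2) = 5(y + 4)(y - 9)


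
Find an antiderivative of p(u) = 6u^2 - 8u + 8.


Reverse power rule on each term:
  ∫ 6u^2 du = 2u^3
  ∫ -8u du = -4u^2
  ∫ 8 du = 8u
F(u) = 2u^3 - 4u^2 + 8u + C


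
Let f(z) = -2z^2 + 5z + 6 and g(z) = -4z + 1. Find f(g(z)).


Substitute g(z) into f:
f(g(z)) = -2*(-4z + 1)^2 + 5*(-4z + 1) + 6
(-4z + 1)^2 = 16z^2 - 8z + 1
Expand and combine: -32z^2 - 4z + 9


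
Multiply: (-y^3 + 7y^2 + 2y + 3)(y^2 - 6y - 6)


Distribute each term of the first polynomial:
  (-y^3)(y^2 - 6y - 6) = -y^5 + 6y^4 + 6y^3
  (7y^2)(y^2 - 6y - 6) = 7y^4 - 42y^3 - 42y^2
  (2y)(y^2 - 6y - 6) = 2y^3 - 12y^2 - 12y
  (3)(y^2 - 6y - 6) = 3y^2 - 18y - 18
Sum: -y^5 + 13y^4 - 34y^3 - 51y^2 - 30y - 18


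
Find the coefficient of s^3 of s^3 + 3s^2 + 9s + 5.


Read off the coefficient of s^3: 1


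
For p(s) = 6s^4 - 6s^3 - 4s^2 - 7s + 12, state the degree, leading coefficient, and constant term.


Highest power of s is 4, with coefficient 6. Constant term is 12.
Degree = 4, leading coefficient = 6, constant term = 12


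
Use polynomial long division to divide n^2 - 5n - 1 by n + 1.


(n^2 - 5n - 1) / (n + 1)
Step 1: n * (n + 1) = n^2 + n; subtract.
Step 2: -6 * (n + 1) = -6n - 6; subtract.
Quotient: n - 6, Remainder: 5


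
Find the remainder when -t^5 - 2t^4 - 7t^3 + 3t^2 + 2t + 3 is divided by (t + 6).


By the Remainder Theorem, the remainder equals p(-6):
  -1*(-6)^5 = 7776
  -2*(-6)^4 = -2592
  -7*(-6)^3 = 1512
  3*(-6)^2 = 108
  2*(-6)^1 = -12
  constant: 3
Sum: 7776 - 2592 + 1512 + 108 - 12 + 3 = 6795


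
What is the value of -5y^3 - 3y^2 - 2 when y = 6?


Using direct substitution:
  -5 * (6)^3 = -1080
  -3 * (6)^2 = -108
  0 * (6)^1 = 0
  constant: -2
Sum = -1080 - 108 + 0 - 2 = -1190


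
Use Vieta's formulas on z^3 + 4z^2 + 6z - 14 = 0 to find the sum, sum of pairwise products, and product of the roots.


Monic cubic z^3+bz^2+cz+d=0: sum=-b, pairwise sum=c, product=-d.
b=4, c=6, d=-14
r1+r2+r3 = -4
r1r2+r1r3+r2r3 = 6
r1r2r3 = 14


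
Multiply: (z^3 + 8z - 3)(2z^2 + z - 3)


Distribute each term of the first polynomial:
  (z^3)(2z^2 + z - 3) = 2z^5 + z^4 - 3z^3
  (8z)(2z^2 + z - 3) = 16z^3 + 8z^2 - 24z
  (-3)(2z^2 + z - 3) = -6z^2 - 3z + 9
Sum: 2z^5 + z^4 + 13z^3 + 2z^2 - 27z + 9


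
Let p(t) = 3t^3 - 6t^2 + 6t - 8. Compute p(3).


Using direct substitution:
  3 * (3)^3 = 81
  -6 * (3)^2 = -54
  6 * (3)^1 = 18
  constant: -8
Sum = 81 - 54 + 18 - 8 = 37


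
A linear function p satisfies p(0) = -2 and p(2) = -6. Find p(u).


p(u) = mu + b. Using p(0)=-2, p(2)=-6:
m = (-2 + 6)/(0 - 2) = 4/-2 = -2
b = -2 - m*(0) = -2 = -2
p(u) = -2u - 2


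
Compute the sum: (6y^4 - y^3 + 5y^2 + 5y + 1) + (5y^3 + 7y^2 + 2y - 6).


Align terms by degree and add:
  6y^4 - y^3 + 5y^2 + 5y + 1
+ 5y^3 + 7y^2 + 2y - 6
= 6y^4 + 4y^3 + 12y^2 + 7y - 5


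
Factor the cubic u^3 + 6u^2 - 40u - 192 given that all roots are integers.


Try integer roots (divisors of -192). u=6: p(6)=0.
Divide out (u - 6): quotient is u^2 + 12u + 32.
Factor the quadratic: (u + 8)(u + 4)
Result: (u - 6)(u + 8)(u + 4)


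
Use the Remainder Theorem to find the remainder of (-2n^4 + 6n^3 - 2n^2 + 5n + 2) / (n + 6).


By the Remainder Theorem, the remainder equals p(-6):
  -2*(-6)^4 = -2592
  6*(-6)^3 = -1296
  -2*(-6)^2 = -72
  5*(-6)^1 = -30
  constant: 2
Sum: -2592 - 1296 - 72 - 30 + 2 = -3988


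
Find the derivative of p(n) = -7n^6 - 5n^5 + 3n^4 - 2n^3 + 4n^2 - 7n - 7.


Apply the power rule term by term:
  d/dn(-7n^6) = -42n^5
  d/dn(-5n^5) = -25n^4
  d/dn(3n^4) = 12n^3
  d/dn(-2n^3) = -6n^2
  d/dn(4n^2) = 8n
  d/dn(-7n) = -7
  d/dn(-7) = 0
p'(n) = -42n^5 - 25n^4 + 12n^3 - 6n^2 + 8n - 7


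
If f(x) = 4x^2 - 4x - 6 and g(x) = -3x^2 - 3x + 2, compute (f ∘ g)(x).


Substitute g(x) into f:
f(g(x)) = 4*(-3x^2 - 3x + 2)^2 + (-4)*(-3x^2 - 3x + 2) + (-6)
(-3x^2 - 3x + 2)^2 = 9x^4 + 18x^3 - 3x^2 - 12x + 4
Expand and combine: 36x^4 + 72x^3 - 36x + 2


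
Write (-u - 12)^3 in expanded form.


Expand (-u - 12)^3 by repeated multiplication:
  (-u - 12)^2 = u^2 + 24u + 144
= -u^3 - 36u^2 - 432u - 1728


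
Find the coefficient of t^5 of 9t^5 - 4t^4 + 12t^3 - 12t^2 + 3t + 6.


Read off the coefficient of t^5: 9


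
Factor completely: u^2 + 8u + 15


Roots satisfy r1 + r2 = -b/a = -8 and r1*r2 = c/a = 15.
So r1 = -5, r2 = -3.
u^2 + 8u + 15 = (u - r1)(u - r2) = (u + 5)(u + 3)


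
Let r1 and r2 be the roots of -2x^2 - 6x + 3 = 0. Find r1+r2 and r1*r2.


For ax^2+bx+c=0: sum = -b/a, product = c/a.
a=-2, b=-6, c=3
Sum = -(-6)/-2 = -3
Product = (3)/-2 = -3/2


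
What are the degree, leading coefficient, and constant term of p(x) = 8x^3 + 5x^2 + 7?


Highest power of x is 3, with coefficient 8. Constant term is 7.
Degree = 3, leading coefficient = 8, constant term = 7


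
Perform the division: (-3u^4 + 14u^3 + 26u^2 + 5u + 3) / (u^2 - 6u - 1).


(-3u^4 + 14u^3 + 26u^2 + 5u + 3) / (u^2 - 6u - 1)
Step 1: -3u^2 * (u^2 - 6u - 1) = -3u^4 + 18u^3 + 3u^2; subtract.
Step 2: -4u * (u^2 - 6u - 1) = -4u^3 + 24u^2 + 4u; subtract.
Step 3: -1 * (u^2 - 6u - 1) = -u^2 + 6u + 1; subtract.
Quotient: -3u^2 - 4u - 1, Remainder: -5u + 2


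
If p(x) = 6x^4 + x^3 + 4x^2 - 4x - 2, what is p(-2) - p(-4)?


p(-2) = 110
p(-4) = 1550
p(-2) - p(-4) = 110 - 1550 = -1440


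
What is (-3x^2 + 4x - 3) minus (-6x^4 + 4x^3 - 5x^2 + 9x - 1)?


Distribute the minus sign:
  (-3x^2 + 4x - 3)
- (-6x^4 + 4x^3 - 5x^2 + 9x - 1)
Negate second polynomial: 6x^4 - 4x^3 + 5x^2 - 9x + 1
Add: 6x^4 - 4x^3 + 2x^2 - 5x - 2


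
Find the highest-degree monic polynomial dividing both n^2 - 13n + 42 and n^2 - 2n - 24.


Factor each:
  n^2 - 13n + 42 = (n - 6)(n - 7)
  n^2 - 2n - 24 = (n - 6)(n + 4)
Common monic factor: n - 6


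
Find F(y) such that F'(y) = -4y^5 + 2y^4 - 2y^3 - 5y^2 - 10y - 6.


Reverse power rule on each term:
  ∫ -4y^5 dy = -(2/3)y^6
  ∫ 2y^4 dy = (2/5)y^5
  ∫ -2y^3 dy = -(1/2)y^4
  ∫ -5y^2 dy = -(5/3)y^3
  ∫ -10y dy = -5y^2
  ∫ -6 dy = -6y
F(y) = -(2/3)y^6 + (2/5)y^5 - (1/2)y^4 - (5/3)y^3 - 5y^2 - 6y + C


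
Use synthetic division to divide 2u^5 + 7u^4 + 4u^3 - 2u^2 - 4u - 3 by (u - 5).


Synthetic division with c = 5. Coefficients: 2, 7, 4, -2, -4, -3
Bring down 2.
  2 * 5 = 10; 10 + 7 = 17
  17 * 5 = 85; 85 + 4 = 89
  89 * 5 = 445; 445 - 2 = 443
  443 * 5 = 2215; 2215 - 4 = 2211
  2211 * 5 = 11055; 11055 - 3 = 11052
Quotient: 2u^4 + 17u^3 + 89u^2 + 443u + 2211, Remainder: 11052


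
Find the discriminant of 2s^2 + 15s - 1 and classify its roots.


D = b^2 - 4ac = (15)^2 - 4(2)(-1) = 225 + 8 = 233
Since D > 0: two distinct irrational roots


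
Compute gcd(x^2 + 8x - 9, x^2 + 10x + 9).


Factor each:
  x^2 + 8x - 9 = (x + 9)(x - 1)
  x^2 + 10x + 9 = (x + 9)(x + 1)
Common monic factor: x + 9


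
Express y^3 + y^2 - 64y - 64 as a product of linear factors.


Try integer roots (divisors of -64). y=8: p(8)=0.
Divide out (y - 8): quotient is y^2 + 9y + 8.
Factor the quadratic: (y + 8)(y + 1)
Result: (y - 8)(y + 8)(y + 1)


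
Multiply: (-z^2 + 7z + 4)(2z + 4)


Distribute each term of the first polynomial:
  (-z^2)(2z + 4) = -2z^3 - 4z^2
  (7z)(2z + 4) = 14z^2 + 28z
  (4)(2z + 4) = 8z + 16
Sum: -2z^3 + 10z^2 + 36z + 16


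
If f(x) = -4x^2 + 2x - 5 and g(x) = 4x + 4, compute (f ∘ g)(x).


Substitute g(x) into f:
f(g(x)) = -4*(4x + 4)^2 + 2*(4x + 4) + (-5)
(4x + 4)^2 = 16x^2 + 32x + 16
Expand and combine: -64x^2 - 120x - 61


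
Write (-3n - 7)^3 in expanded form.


Expand (-3n - 7)^3 by repeated multiplication:
  (-3n - 7)^2 = 9n^2 + 42n + 49
= -27n^3 - 189n^2 - 441n - 343


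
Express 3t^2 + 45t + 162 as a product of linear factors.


Roots satisfy r1 + r2 = -b/a = -15 and r1*r2 = c/a = 54.
So r1 = -9, r2 = -6.
3t^2 + 45t + 162 = 3(t - r1)(t - r2) = 3(t + 9)(t + 6)


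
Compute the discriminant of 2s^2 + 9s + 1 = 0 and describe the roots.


D = b^2 - 4ac = (9)^2 - 4(2)(1) = 81 - 8 = 73
Since D > 0: two distinct irrational roots


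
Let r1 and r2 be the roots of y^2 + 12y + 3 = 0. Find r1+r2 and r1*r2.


For ay^2+by+c=0: sum = -b/a, product = c/a.
a=1, b=12, c=3
Sum = -(12)/1 = -12
Product = (3)/1 = 3


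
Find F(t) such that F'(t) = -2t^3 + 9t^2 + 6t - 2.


Reverse power rule on each term:
  ∫ -2t^3 dt = -(1/2)t^4
  ∫ 9t^2 dt = 3t^3
  ∫ 6t dt = 3t^2
  ∫ -2 dt = -2t
F(t) = -(1/2)t^4 + 3t^3 + 3t^2 - 2t + C


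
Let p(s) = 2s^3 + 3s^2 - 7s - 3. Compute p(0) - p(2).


p(0) = -3
p(2) = 11
p(0) - p(2) = -3 - 11 = -14


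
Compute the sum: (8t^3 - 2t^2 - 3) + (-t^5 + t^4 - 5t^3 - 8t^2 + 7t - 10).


Align terms by degree and add:
  8t^3 - 2t^2 - 3
  -t^5 + t^4 - 5t^3 - 8t^2 + 7t - 10
= -t^5 + t^4 + 3t^3 - 10t^2 + 7t - 13


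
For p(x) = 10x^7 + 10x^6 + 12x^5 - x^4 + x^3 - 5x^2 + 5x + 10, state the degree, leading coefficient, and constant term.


Highest power of x is 7, with coefficient 10. Constant term is 10.
Degree = 7, leading coefficient = 10, constant term = 10


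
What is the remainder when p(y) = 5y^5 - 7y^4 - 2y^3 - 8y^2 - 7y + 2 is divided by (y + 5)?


By the Remainder Theorem, the remainder equals p(-5):
  5*(-5)^5 = -15625
  -7*(-5)^4 = -4375
  -2*(-5)^3 = 250
  -8*(-5)^2 = -200
  -7*(-5)^1 = 35
  constant: 2
Sum: -15625 - 4375 + 250 - 200 + 35 + 2 = -19913


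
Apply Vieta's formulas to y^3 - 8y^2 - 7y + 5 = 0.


Monic cubic y^3+by^2+cy+d=0: sum=-b, pairwise sum=c, product=-d.
b=-8, c=-7, d=5
r1+r2+r3 = 8
r1r2+r1r3+r2r3 = -7
r1r2r3 = -5


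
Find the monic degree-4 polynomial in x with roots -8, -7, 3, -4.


p(x) = (x + 8)(x + 7)(x - 3)(x + 4)
Expand: x^4 + 16x^3 + 59x^2 - 124x - 672


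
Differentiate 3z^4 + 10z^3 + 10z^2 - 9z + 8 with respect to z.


Apply the power rule term by term:
  d/dz(3z^4) = 12z^3
  d/dz(10z^3) = 30z^2
  d/dz(10z^2) = 20z
  d/dz(-9z) = -9
  d/dz(8) = 0
p'(z) = 12z^3 + 30z^2 + 20z - 9


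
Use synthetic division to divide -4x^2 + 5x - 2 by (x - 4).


Synthetic division with c = 4. Coefficients: -4, 5, -2
Bring down -4.
  -4 * 4 = -16; -16 + 5 = -11
  -11 * 4 = -44; -44 - 2 = -46
Quotient: -4x - 11, Remainder: -46


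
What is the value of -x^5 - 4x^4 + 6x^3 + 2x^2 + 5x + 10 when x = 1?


Using direct substitution:
  -1 * (1)^5 = -1
  -4 * (1)^4 = -4
  6 * (1)^3 = 6
  2 * (1)^2 = 2
  5 * (1)^1 = 5
  constant: 10
Sum = -1 - 4 + 6 + 2 + 5 + 10 = 18


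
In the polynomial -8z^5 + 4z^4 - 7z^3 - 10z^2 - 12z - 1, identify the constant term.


Read off the constant term: -1


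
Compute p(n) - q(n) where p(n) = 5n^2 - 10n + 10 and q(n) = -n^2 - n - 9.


Distribute the minus sign:
  (5n^2 - 10n + 10)
- (-n^2 - n - 9)
Negate second polynomial: n^2 + n + 9
Add: 6n^2 - 9n + 19


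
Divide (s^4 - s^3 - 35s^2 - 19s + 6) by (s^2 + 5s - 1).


(s^4 - s^3 - 35s^2 - 19s + 6) / (s^2 + 5s - 1)
Step 1: s^2 * (s^2 + 5s - 1) = s^4 + 5s^3 - s^2; subtract.
Step 2: -6s * (s^2 + 5s - 1) = -6s^3 - 30s^2 + 6s; subtract.
Step 3: -4 * (s^2 + 5s - 1) = -4s^2 - 20s + 4; subtract.
Quotient: s^2 - 6s - 4, Remainder: -5s + 2


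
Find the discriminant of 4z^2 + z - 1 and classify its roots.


D = b^2 - 4ac = (1)^2 - 4(4)(-1) = 1 + 16 = 17
Since D > 0: two distinct irrational roots


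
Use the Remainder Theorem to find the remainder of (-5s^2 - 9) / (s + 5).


By the Remainder Theorem, the remainder equals p(-5):
  -5*(-5)^2 = -125
  0*(-5)^1 = 0
  constant: -9
Sum: -125 + 0 - 9 = -134


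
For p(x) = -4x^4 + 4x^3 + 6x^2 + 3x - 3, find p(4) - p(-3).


p(4) = -663
p(-3) = -390
p(4) - p(-3) = -663 + 390 = -273


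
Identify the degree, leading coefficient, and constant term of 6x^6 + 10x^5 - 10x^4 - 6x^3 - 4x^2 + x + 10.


Highest power of x is 6, with coefficient 6. Constant term is 10.
Degree = 6, leading coefficient = 6, constant term = 10


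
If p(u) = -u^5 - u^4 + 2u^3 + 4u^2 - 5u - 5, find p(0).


Using direct substitution:
  -1 * (0)^5 = 0
  -1 * (0)^4 = 0
  2 * (0)^3 = 0
  4 * (0)^2 = 0
  -5 * (0)^1 = 0
  constant: -5
Sum = 0 + 0 + 0 + 0 + 0 - 5 = -5


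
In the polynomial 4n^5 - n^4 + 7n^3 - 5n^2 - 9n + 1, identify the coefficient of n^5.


Read off the coefficient of n^5: 4


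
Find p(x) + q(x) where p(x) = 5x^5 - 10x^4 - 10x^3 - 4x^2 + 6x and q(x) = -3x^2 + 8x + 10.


Align terms by degree and add:
  5x^5 - 10x^4 - 10x^3 - 4x^2 + 6x
  -3x^2 + 8x + 10
= 5x^5 - 10x^4 - 10x^3 - 7x^2 + 14x + 10


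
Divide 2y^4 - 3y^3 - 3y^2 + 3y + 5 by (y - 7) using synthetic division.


Synthetic division with c = 7. Coefficients: 2, -3, -3, 3, 5
Bring down 2.
  2 * 7 = 14; 14 - 3 = 11
  11 * 7 = 77; 77 - 3 = 74
  74 * 7 = 518; 518 + 3 = 521
  521 * 7 = 3647; 3647 + 5 = 3652
Quotient: 2y^3 + 11y^2 + 74y + 521, Remainder: 3652


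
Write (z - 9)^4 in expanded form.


Expand (z - 9)^4 by repeated multiplication:
  (z - 9)^2 = z^2 - 18z + 81
  (z - 9)^3 = z^3 - 27z^2 + 243z - 729
= z^4 - 36z^3 + 486z^2 - 2916z + 6561


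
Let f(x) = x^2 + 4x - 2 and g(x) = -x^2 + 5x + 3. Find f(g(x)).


Substitute g(x) into f:
f(g(x)) = 1*(-x^2 + 5x + 3)^2 + 4*(-x^2 + 5x + 3) + (-2)
(-x^2 + 5x + 3)^2 = x^4 - 10x^3 + 19x^2 + 30x + 9
Expand and combine: x^4 - 10x^3 + 15x^2 + 50x + 19


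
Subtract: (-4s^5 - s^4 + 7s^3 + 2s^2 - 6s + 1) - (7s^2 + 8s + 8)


Distribute the minus sign:
  (-4s^5 - s^4 + 7s^3 + 2s^2 - 6s + 1)
- (7s^2 + 8s + 8)
Negate second polynomial: -7s^2 - 8s - 8
Add: -4s^5 - s^4 + 7s^3 - 5s^2 - 14s - 7


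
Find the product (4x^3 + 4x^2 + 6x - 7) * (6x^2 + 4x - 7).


Distribute each term of the first polynomial:
  (4x^3)(6x^2 + 4x - 7) = 24x^5 + 16x^4 - 28x^3
  (4x^2)(6x^2 + 4x - 7) = 24x^4 + 16x^3 - 28x^2
  (6x)(6x^2 + 4x - 7) = 36x^3 + 24x^2 - 42x
  (-7)(6x^2 + 4x - 7) = -42x^2 - 28x + 49
Sum: 24x^5 + 40x^4 + 24x^3 - 46x^2 - 70x + 49


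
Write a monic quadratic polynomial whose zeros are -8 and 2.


p(s) = (s + 8)(s - 2)
Expand: s^2 + 6s - 16


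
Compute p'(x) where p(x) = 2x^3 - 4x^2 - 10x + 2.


Apply the power rule term by term:
  d/dx(2x^3) = 6x^2
  d/dx(-4x^2) = -8x
  d/dx(-10x) = -10
  d/dx(2) = 0
p'(x) = 6x^2 - 8x - 10


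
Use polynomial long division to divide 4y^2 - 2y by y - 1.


(4y^2 - 2y) / (y - 1)
Step 1: 4y * (y - 1) = 4y^2 - 4y; subtract.
Step 2: 2 * (y - 1) = 2y - 2; subtract.
Quotient: 4y + 2, Remainder: 2


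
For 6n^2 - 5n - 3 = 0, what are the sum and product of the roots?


For an^2+bn+c=0: sum = -b/a, product = c/a.
a=6, b=-5, c=-3
Sum = -(-5)/6 = 5/6
Product = (-3)/6 = -1/2


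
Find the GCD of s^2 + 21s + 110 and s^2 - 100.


Factor each:
  s^2 + 21s + 110 = (s + 10)(s + 11)
  s^2 - 100 = (s + 10)(s - 10)
Common monic factor: s + 10


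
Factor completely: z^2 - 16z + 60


Roots satisfy r1 + r2 = -b/a = 16 and r1*r2 = c/a = 60.
So r1 = 6, r2 = 10.
z^2 - 16z + 60 = (z - r1)(z - r2) = (z - 6)(z - 10)


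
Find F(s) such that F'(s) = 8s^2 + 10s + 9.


Reverse power rule on each term:
  ∫ 8s^2 ds = (8/3)s^3
  ∫ 10s ds = 5s^2
  ∫ 9 ds = 9s
F(s) = (8/3)s^3 + 5s^2 + 9s + C


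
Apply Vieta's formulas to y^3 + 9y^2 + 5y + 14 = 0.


Monic cubic y^3+by^2+cy+d=0: sum=-b, pairwise sum=c, product=-d.
b=9, c=5, d=14
r1+r2+r3 = -9
r1r2+r1r3+r2r3 = 5
r1r2r3 = -14


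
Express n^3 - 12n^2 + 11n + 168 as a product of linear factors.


Try integer roots (divisors of 168). n=-3: p(-3)=0.
Divide out (n + 3): quotient is n^2 - 15n + 56.
Factor the quadratic: (n - 8)(n - 7)
Result: (n + 3)(n - 8)(n - 7)


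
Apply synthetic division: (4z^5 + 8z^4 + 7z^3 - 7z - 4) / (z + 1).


Synthetic division with c = -1. Coefficients: 4, 8, 7, 0, -7, -4
Bring down 4.
  4 * -1 = -4; -4 + 8 = 4
  4 * -1 = -4; -4 + 7 = 3
  3 * -1 = -3; -3 + 0 = -3
  -3 * -1 = 3; 3 - 7 = -4
  -4 * -1 = 4; 4 - 4 = 0
Quotient: 4z^4 + 4z^3 + 3z^2 - 3z - 4, Remainder: 0


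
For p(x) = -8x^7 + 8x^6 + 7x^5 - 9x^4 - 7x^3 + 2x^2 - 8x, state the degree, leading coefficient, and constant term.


Highest power of x is 7, with coefficient -8. Constant term is 0.
Degree = 7, leading coefficient = -8, constant term = 0


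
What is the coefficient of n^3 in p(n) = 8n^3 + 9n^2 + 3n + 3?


Read off the coefficient of n^3: 8


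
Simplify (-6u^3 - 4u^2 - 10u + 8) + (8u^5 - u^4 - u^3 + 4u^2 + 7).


Align terms by degree and add:
  -6u^3 - 4u^2 - 10u + 8
+ 8u^5 - u^4 - u^3 + 4u^2 + 7
= 8u^5 - u^4 - 7u^3 - 10u + 15


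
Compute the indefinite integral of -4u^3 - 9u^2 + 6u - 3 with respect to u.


Reverse power rule on each term:
  ∫ -4u^3 du = -u^4
  ∫ -9u^2 du = -3u^3
  ∫ 6u du = 3u^2
  ∫ -3 du = -3u
F(u) = -u^4 - 3u^3 + 3u^2 - 3u + C


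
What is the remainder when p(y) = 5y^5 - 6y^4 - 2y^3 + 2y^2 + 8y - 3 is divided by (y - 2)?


By the Remainder Theorem, the remainder equals p(2):
  5*(2)^5 = 160
  -6*(2)^4 = -96
  -2*(2)^3 = -16
  2*(2)^2 = 8
  8*(2)^1 = 16
  constant: -3
Sum: 160 - 96 - 16 + 8 + 16 - 3 = 69


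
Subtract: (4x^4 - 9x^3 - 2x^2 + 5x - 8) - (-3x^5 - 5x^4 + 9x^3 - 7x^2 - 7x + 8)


Distribute the minus sign:
  (4x^4 - 9x^3 - 2x^2 + 5x - 8)
- (-3x^5 - 5x^4 + 9x^3 - 7x^2 - 7x + 8)
Negate second polynomial: 3x^5 + 5x^4 - 9x^3 + 7x^2 + 7x - 8
Add: 3x^5 + 9x^4 - 18x^3 + 5x^2 + 12x - 16
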